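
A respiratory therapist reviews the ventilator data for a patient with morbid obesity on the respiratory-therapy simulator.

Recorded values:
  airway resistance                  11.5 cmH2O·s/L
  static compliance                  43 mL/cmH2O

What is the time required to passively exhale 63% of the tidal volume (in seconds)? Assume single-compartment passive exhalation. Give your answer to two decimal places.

0.49

τ = R × C = 11.5 × 43 mL/cmH2O = 11.5 × 0.043 L/cmH2O = 0.4945 s.
Exhaled fraction f = 1 − e^(−t/τ) → t = −τ·ln(1 − f) = −0.4945·ln(0.37) = 0.4917 s.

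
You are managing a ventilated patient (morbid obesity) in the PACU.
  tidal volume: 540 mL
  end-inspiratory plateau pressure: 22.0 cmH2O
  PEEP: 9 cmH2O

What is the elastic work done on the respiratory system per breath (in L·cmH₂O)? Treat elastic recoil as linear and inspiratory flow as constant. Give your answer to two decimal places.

3.51

Elastic work ≈ ½ × (Pplat − PEEP) × Vt = 0.5 × (22.0 − 9) × 0.540 L = 0.5 × 13.0 × 0.540 = 3.51 L·cmH2O.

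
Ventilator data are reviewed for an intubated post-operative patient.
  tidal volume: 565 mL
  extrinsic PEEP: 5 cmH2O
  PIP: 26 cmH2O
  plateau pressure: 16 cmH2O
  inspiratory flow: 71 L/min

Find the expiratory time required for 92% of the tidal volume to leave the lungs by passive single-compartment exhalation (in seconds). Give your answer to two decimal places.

1.10

Flow: 71 L/min ÷ 60 = 1.1833 L/s.
R = (PIP − Pplat)/V̇ = (26 − 16) / 1.1833 = 10.0/1.1833 = 8.451 cmH2O·s/L.
C = Vt/(Pplat − PEEP) = 565.0 / (16 − 5) = 565.0/11.0 = 51.364 mL/cmH2O.
τ = R × C = 8.451 × 0.05136 L/cmH2O = 0.434 s.
t = −τ·ln(1 − 0.92) = −0.434·ln(0.08) = 1.096 s.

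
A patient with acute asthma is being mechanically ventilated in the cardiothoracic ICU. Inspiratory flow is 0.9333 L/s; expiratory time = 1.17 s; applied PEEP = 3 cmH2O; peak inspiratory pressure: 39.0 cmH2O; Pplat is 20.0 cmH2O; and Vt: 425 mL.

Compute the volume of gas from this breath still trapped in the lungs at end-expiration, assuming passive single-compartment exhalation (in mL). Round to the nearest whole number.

43

R = (PIP − Pplat)/V̇ = (39.0 − 20.0) / 0.9333 = 19.0/0.9333 = 20.358 cmH2O·s/L.
C = Vt/(Pplat − PEEP) = 425.0 / (20.0 − 3) = 425.0/17.0 = 25.0 mL/cmH2O.
τ = R × C = 20.358 × 0.025 L/cmH2O = 0.509 s.
Fraction remaining = e^(−Te/τ) = e^(−1.17/0.509) = 0.1004.
Trapped volume = 425.0 × 0.1004 = 42.67 mL.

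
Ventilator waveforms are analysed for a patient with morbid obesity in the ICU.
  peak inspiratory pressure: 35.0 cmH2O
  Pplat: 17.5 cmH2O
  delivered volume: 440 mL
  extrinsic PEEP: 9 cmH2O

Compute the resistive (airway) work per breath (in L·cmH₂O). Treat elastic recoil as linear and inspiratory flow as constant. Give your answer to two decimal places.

7.70

With constant inspiratory flow the resistive pressure is constant at PIP − Pplat = 35.0 − 17.5 = 17.5 cmH2O, so resistive work = 17.5 × 0.440 = 7.7 L·cmH2O.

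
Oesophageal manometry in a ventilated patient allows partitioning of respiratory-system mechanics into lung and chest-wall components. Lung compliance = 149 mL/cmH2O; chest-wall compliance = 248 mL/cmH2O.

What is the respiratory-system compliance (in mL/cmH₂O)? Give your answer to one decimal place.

Lung and chest wall are elastances in series: 1/Crs = 1/CL + 1/Ccw.
1/Crs = 1/149 + 1/248 = 0.01074.
Crs = 93.11 mL/cmH2O.

93.1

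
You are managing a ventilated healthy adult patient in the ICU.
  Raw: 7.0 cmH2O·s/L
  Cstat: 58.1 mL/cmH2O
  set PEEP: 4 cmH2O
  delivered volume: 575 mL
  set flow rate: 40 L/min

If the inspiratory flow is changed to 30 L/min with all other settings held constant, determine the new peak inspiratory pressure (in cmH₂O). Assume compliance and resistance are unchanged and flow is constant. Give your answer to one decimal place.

Flow: 40 L/min ÷ 60 = 0.6667 L/s.
New flow: 30 L/min ÷ 60 = 0.5 L/s.
PIP = Vt/C + R·V̇ + PEEP (constant-flow equation of motion).
Only the resistive term changes: ΔPIP = R × ΔV̇ = 7.0 × (0.5 − 0.6667) = 7.0 × -0.1667 = -1.167 cmH2O.
Original PIP = 575/58.1 + 7.0×0.6667 + 4 = 18.564 cmH2O; new PIP = 18.564 + (-1.167) = 17.397 cmH2O.

17.4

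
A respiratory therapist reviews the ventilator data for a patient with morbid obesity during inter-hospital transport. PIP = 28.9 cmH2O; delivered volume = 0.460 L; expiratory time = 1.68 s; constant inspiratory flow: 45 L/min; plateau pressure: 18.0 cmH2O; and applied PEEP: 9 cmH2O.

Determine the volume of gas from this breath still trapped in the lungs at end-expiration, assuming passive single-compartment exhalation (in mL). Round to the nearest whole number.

Flow: 45 L/min ÷ 60 = 0.75 L/s.
R = (PIP − Pplat)/V̇ = (28.9 − 18.0) / 0.75 = 10.9/0.75 = 14.533 cmH2O·s/L.
C = Vt/(Pplat − PEEP) = 460.0 / (18.0 − 9) = 460.0/9.0 = 51.111 mL/cmH2O.
τ = R × C = 14.533 × 0.05111 L/cmH2O = 0.7428 s.
Fraction remaining = e^(−Te/τ) = e^(−1.68/0.7428) = 0.1042.
Trapped volume = 460.0 × 0.1042 = 47.932 mL.

48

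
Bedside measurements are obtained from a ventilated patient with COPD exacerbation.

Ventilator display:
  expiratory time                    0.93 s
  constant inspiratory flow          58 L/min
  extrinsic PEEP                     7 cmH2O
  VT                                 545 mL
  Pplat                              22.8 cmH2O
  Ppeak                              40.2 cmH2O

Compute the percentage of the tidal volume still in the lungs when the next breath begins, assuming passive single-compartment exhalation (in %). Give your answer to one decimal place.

Flow: 58 L/min ÷ 60 = 0.9667 L/s.
R = (PIP − Pplat)/V̇ = (40.2 − 22.8) / 0.9667 = 17.4/0.9667 = 17.999 cmH2O·s/L.
C = Vt/(Pplat − PEEP) = 545.0 / (22.8 − 7) = 545.0/15.8 = 34.494 mL/cmH2O.
τ = R × C = 17.999 × 0.03449 L/cmH2O = 0.6208 s.
Fraction remaining at end-expiration = e^(−Te/τ) = e^(−0.93/0.6208) = 0.2236 → 22.36%.

22.4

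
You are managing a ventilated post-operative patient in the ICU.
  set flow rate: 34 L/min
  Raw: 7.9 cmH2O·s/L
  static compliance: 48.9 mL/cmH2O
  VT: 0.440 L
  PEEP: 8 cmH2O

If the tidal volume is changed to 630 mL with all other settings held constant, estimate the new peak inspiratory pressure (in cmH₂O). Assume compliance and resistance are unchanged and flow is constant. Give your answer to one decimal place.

Flow: 34 L/min ÷ 60 = 0.5667 L/s.
PIP = Vt/C + R·V̇ + PEEP (constant-flow equation of motion).
Only the elastic term changes: ΔPIP = ΔVt / C = (630 − 440) / 48.9 = 3.885 cmH2O.
Original PIP = 440/48.9 + 7.9×0.5667 + 8 = 21.475 cmH2O; new PIP = 21.475 + (3.885) = 25.36 cmH2O.

25.4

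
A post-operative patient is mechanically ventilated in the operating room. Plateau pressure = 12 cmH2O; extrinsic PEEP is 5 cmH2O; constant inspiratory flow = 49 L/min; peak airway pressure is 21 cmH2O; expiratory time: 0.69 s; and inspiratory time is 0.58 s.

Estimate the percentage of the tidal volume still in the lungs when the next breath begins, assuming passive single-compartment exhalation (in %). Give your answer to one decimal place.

Flow: 49 L/min ÷ 60 = 0.8167 L/s.
Vt = flow × Ti = 0.8167 L/s × 0.58 s × 1000 mL/L = 473.69 mL.
R = (PIP − Pplat)/V̇ = (21 − 12) / 0.8167 = 9.0/0.8167 = 11.02 cmH2O·s/L.
C = Vt/(Pplat − PEEP) = 473.69 / (12 − 5) = 473.69/7.0 = 67.67 mL/cmH2O.
τ = R × C = 11.02 × 0.06767 L/cmH2O = 0.7457 s.
Fraction remaining at end-expiration = e^(−Te/τ) = e^(−0.69/0.7457) = 0.3964 → 39.64%.

39.6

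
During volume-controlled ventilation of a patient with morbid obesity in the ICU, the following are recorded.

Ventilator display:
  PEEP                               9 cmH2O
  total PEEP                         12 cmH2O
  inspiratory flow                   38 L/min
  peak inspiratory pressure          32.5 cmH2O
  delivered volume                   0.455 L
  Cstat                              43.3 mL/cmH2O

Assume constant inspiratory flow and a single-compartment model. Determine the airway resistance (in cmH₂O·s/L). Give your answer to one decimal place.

15.8

Flow: 38 L/min ÷ 60 = 0.6333 L/s.
Total PEEP = 12 cmH2O (set 9 + intrinsic 3); this is the baseline alveolar pressure.
Equation of motion (constant flow): PIP = Vt/C + R·V̇ + PEEP.
R·V̇ = PIP − Vt/C − PEEP = 32.5 − 455/43.3 − 12 = 32.5 − 10.508 − 12 = 9.992 cmH2O.
R = 9.992 / 0.6333 = 15.778 cmH2O·s/L.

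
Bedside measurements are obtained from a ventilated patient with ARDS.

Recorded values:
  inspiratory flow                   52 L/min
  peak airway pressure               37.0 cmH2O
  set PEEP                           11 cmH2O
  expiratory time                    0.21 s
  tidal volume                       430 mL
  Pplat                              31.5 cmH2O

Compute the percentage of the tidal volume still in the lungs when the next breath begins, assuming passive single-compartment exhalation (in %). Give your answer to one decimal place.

Flow: 52 L/min ÷ 60 = 0.8667 L/s.
R = (PIP − Pplat)/V̇ = (37.0 − 31.5) / 0.8667 = 5.5/0.8667 = 6.346 cmH2O·s/L.
C = Vt/(Pplat − PEEP) = 430.0 / (31.5 − 11) = 430.0/20.5 = 20.976 mL/cmH2O.
τ = R × C = 6.346 × 0.02098 L/cmH2O = 0.1331 s.
Fraction remaining at end-expiration = e^(−Te/τ) = e^(−0.21/0.1331) = 0.2064 → 20.64%.

20.6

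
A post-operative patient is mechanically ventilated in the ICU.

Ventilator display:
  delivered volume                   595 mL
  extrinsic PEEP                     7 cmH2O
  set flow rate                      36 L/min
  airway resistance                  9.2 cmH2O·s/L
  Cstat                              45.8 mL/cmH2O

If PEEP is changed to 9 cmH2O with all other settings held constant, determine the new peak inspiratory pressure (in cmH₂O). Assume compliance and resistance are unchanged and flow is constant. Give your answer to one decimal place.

27.5

Flow: 36 L/min ÷ 60 = 0.6 L/s.
PIP = Vt/C + R·V̇ + PEEP (constant-flow equation of motion).
Only the baseline term changes: ΔPIP = ΔPEEP = 9 − 7 = 2.0 cmH2O.
Original PIP = 595/45.8 + 9.2×0.6 + 7 = 25.511 cmH2O; new PIP = 25.511 + (2.0) = 27.511 cmH2O.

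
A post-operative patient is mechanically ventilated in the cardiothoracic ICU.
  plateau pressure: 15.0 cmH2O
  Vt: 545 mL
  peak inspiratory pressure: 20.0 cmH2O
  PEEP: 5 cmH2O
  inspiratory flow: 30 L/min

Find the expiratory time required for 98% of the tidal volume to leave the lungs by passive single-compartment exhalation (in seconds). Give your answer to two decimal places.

Flow: 30 L/min ÷ 60 = 0.5 L/s.
R = (PIP − Pplat)/V̇ = (20.0 − 15.0) / 0.5 = 5.0/0.5 = 10.0 cmH2O·s/L.
C = Vt/(Pplat − PEEP) = 545.0 / (15.0 − 5) = 545.0/10.0 = 54.5 mL/cmH2O.
τ = R × C = 10.0 × 0.0545 L/cmH2O = 0.545 s.
t = −τ·ln(1 − 0.98) = −0.545·ln(0.02) = 2.132 s.

2.13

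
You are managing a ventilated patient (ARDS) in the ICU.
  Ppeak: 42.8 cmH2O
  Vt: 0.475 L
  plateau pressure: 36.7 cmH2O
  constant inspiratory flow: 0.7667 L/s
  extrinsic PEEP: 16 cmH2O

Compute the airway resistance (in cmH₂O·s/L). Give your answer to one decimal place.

8.0

Raw = (PIP − Pplat) / flow = (42.8 − 36.7) / 0.7667 = 6.1 / 0.7667 = 7.956 cmH2O·s/L.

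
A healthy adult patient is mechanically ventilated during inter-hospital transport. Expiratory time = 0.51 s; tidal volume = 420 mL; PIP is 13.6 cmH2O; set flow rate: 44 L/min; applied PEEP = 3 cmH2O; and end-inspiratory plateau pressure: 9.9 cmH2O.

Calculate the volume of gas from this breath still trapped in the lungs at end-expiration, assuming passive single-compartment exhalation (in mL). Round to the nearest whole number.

Flow: 44 L/min ÷ 60 = 0.7333 L/s.
R = (PIP − Pplat)/V̇ = (13.6 − 9.9) / 0.7333 = 3.7/0.7333 = 5.046 cmH2O·s/L.
C = Vt/(Pplat − PEEP) = 420.0 / (9.9 − 3) = 420.0/6.9 = 60.87 mL/cmH2O.
τ = R × C = 5.046 × 0.06087 L/cmH2O = 0.3072 s.
Fraction remaining = e^(−Te/τ) = e^(−0.51/0.3072) = 0.1901.
Trapped volume = 420.0 × 0.1901 = 79.842 mL.

80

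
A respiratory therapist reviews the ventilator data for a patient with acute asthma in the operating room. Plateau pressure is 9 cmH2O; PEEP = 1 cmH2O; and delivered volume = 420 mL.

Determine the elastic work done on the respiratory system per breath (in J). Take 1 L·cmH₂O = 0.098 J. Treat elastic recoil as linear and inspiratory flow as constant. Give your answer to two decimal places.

0.16

Elastic work ≈ ½ × (Pplat − PEEP) × Vt = 0.5 × (9 − 1) × 0.420 L = 0.5 × 8.0 × 0.420 = 1.68 L·cmH2O.
× 0.098 J/(L·cmH2O) → 0.1646 J.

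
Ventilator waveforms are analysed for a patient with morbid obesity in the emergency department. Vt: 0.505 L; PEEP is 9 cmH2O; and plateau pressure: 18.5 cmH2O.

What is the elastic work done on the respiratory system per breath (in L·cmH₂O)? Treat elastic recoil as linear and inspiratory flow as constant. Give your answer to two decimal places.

Elastic work ≈ ½ × (Pplat − PEEP) × Vt = 0.5 × (18.5 − 9) × 0.505 L = 0.5 × 9.5 × 0.505 = 2.399 L·cmH2O.

2.40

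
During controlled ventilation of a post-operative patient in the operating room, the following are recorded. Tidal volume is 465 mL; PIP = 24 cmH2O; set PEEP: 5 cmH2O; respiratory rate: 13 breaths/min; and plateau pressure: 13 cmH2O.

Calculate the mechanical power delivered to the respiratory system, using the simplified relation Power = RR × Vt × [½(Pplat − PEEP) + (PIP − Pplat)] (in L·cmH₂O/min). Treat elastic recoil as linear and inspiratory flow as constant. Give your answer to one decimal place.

Per-breath work = Vt × [½(Pplat−PEEP) + (PIP−Pplat)] = 0.465 × [0.5×8.0 + 11.0] = 0.465 × 15.0 = 6.975 L·cmH2O.
Power = 13 × 6.975 = 90.675 L·cmH2O/min.

90.7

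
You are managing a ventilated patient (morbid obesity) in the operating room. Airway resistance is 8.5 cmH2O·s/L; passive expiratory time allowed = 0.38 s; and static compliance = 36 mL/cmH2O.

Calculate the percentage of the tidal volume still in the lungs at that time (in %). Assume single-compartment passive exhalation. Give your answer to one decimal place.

τ = R × C = 8.5 × 36 mL/cmH2O = 8.5 × 0.036 L/cmH2O = 0.306 s.
Passive exhalation: V(t)/V₀ = e^(−t/τ) = e^(−0.38/0.306) = 0.2889.
Fraction remaining = 0.2889 → 28.89%.

28.9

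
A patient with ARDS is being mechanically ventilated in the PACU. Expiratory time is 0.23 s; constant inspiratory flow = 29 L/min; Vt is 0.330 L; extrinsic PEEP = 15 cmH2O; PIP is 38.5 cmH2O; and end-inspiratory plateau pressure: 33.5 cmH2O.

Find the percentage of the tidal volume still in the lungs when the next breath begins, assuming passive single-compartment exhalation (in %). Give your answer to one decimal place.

Flow: 29 L/min ÷ 60 = 0.4833 L/s.
R = (PIP − Pplat)/V̇ = (38.5 − 33.5) / 0.4833 = 5.0/0.4833 = 10.346 cmH2O·s/L.
C = Vt/(Pplat − PEEP) = 330.0 / (33.5 − 15) = 330.0/18.5 = 17.838 mL/cmH2O.
τ = R × C = 10.346 × 0.01784 L/cmH2O = 0.1846 s.
Fraction remaining at end-expiration = e^(−Te/τ) = e^(−0.23/0.1846) = 0.2877 → 28.77%.

28.8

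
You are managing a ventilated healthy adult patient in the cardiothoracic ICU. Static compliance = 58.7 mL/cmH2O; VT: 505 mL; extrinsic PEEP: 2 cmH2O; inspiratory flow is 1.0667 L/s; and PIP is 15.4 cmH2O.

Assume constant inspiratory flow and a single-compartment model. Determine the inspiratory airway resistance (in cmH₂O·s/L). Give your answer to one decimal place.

Equation of motion (constant flow): PIP = Vt/C + R·V̇ + PEEP.
R·V̇ = PIP − Vt/C − PEEP = 15.4 − 505/58.7 − 2 = 15.4 − 8.603 − 2 = 4.797 cmH2O.
R = 4.797 / 1.0667 = 4.497 cmH2O·s/L.

4.5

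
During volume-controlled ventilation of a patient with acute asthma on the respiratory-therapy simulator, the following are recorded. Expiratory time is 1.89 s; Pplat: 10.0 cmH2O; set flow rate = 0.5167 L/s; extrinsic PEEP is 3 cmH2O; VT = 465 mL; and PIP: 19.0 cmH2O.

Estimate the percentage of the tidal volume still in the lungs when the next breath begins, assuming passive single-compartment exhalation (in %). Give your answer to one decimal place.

19.5

R = (PIP − Pplat)/V̇ = (19.0 − 10.0) / 0.5167 = 9.0/0.5167 = 17.418 cmH2O·s/L.
C = Vt/(Pplat − PEEP) = 465.0 / (10.0 − 3) = 465.0/7.0 = 66.429 mL/cmH2O.
τ = R × C = 17.418 × 0.06643 L/cmH2O = 1.157 s.
Fraction remaining at end-expiration = e^(−Te/τ) = e^(−1.89/1.157) = 0.1952 → 19.52%.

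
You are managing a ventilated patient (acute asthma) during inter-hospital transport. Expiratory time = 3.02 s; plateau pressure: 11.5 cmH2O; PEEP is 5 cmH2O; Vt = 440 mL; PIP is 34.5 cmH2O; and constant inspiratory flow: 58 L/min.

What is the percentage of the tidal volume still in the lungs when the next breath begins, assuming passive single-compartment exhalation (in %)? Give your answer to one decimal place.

Flow: 58 L/min ÷ 60 = 0.9667 L/s.
R = (PIP − Pplat)/V̇ = (34.5 − 11.5) / 0.9667 = 23.0/0.9667 = 23.792 cmH2O·s/L.
C = Vt/(Pplat − PEEP) = 440.0 / (11.5 − 5) = 440.0/6.5 = 67.692 mL/cmH2O.
τ = R × C = 23.792 × 0.06769 L/cmH2O = 1.61 s.
Fraction remaining at end-expiration = e^(−Te/τ) = e^(−3.02/1.61) = 0.1532 → 15.32%.

15.3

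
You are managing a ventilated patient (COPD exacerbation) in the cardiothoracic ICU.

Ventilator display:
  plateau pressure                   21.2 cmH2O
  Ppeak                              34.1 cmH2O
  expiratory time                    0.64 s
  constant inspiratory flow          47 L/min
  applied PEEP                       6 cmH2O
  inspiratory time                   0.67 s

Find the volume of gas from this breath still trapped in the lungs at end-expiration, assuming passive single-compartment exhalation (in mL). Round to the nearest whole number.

170

Flow: 47 L/min ÷ 60 = 0.7833 L/s.
Vt = flow × Ti = 0.7833 L/s × 0.67 s × 1000 mL/L = 524.81 mL.
R = (PIP − Pplat)/V̇ = (34.1 − 21.2) / 0.7833 = 12.9/0.7833 = 16.469 cmH2O·s/L.
C = Vt/(Pplat − PEEP) = 524.81 / (21.2 − 6) = 524.81/15.2 = 34.527 mL/cmH2O.
τ = R × C = 16.469 × 0.03453 L/cmH2O = 0.5687 s.
Fraction remaining = e^(−Te/τ) = e^(−0.64/0.5687) = 0.3245.
Trapped volume = 524.81 × 0.3245 = 170.3 mL.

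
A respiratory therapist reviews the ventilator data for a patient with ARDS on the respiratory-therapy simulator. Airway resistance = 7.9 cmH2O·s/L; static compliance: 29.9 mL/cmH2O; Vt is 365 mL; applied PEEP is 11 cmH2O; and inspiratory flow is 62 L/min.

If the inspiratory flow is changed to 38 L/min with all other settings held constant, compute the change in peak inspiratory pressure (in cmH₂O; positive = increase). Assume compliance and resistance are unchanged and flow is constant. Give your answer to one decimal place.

Flow: 62 L/min ÷ 60 = 1.0333 L/s.
New flow: 38 L/min ÷ 60 = 0.6333 L/s.
PIP = Vt/C + R·V̇ + PEEP (constant-flow equation of motion).
Only the resistive term changes: ΔPIP = R × ΔV̇ = 7.9 × (0.6333 − 1.0333) = 7.9 × -0.4 = -3.16 cmH2O.

-3.2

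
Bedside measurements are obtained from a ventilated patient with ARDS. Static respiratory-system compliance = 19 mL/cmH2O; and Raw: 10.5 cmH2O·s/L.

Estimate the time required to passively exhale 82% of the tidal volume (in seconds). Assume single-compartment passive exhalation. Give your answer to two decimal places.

0.34

τ = R × C = 10.5 × 19 mL/cmH2O = 10.5 × 0.019 L/cmH2O = 0.1995 s.
Exhaled fraction f = 1 − e^(−t/τ) → t = −τ·ln(1 − f) = −0.1995·ln(0.18) = 0.3421 s.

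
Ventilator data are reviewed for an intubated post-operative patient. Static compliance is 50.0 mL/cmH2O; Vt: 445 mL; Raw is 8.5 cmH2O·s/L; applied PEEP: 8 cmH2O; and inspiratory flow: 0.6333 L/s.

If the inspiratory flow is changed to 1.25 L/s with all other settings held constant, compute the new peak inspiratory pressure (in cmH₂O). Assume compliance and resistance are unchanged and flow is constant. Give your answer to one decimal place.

PIP = Vt/C + R·V̇ + PEEP (constant-flow equation of motion).
Only the resistive term changes: ΔPIP = R × ΔV̇ = 8.5 × (1.25 − 0.6333) = 8.5 × 0.6167 = 5.242 cmH2O.
Original PIP = 445/50.0 + 8.5×0.6333 + 8 = 22.283 cmH2O; new PIP = 22.283 + (5.242) = 27.525 cmH2O.

27.5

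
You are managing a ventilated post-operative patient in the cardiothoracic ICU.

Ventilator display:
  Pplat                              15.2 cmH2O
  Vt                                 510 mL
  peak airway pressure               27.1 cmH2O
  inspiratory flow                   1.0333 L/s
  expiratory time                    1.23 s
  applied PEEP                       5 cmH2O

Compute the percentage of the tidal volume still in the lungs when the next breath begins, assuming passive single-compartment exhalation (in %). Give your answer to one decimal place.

11.8

R = (PIP − Pplat)/V̇ = (27.1 − 15.2) / 1.0333 = 11.9/1.0333 = 11.517 cmH2O·s/L.
C = Vt/(Pplat − PEEP) = 510.0 / (15.2 − 5) = 510.0/10.2 = 50.0 mL/cmH2O.
τ = R × C = 11.517 × 0.05 L/cmH2O = 0.5759 s.
Fraction remaining at end-expiration = e^(−Te/τ) = e^(−1.23/0.5759) = 0.1182 → 11.82%.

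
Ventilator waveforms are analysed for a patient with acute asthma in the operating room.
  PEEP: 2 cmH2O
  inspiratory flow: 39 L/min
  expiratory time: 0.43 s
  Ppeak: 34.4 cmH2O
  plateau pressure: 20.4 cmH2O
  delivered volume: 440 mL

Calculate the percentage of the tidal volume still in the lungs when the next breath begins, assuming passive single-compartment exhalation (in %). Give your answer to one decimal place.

43.4

Flow: 39 L/min ÷ 60 = 0.65 L/s.
R = (PIP − Pplat)/V̇ = (34.4 − 20.4) / 0.65 = 14.0/0.65 = 21.538 cmH2O·s/L.
C = Vt/(Pplat − PEEP) = 440.0 / (20.4 − 2) = 440.0/18.4 = 23.913 mL/cmH2O.
τ = R × C = 21.538 × 0.02391 L/cmH2O = 0.515 s.
Fraction remaining at end-expiration = e^(−Te/τ) = e^(−0.43/0.515) = 0.4339 → 43.39%.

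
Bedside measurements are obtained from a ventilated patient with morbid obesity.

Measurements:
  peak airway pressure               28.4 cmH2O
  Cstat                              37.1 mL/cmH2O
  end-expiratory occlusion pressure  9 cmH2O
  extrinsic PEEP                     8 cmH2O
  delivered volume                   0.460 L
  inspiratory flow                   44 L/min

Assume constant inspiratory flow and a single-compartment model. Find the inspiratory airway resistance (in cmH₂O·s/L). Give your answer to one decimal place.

9.5

Flow: 44 L/min ÷ 60 = 0.7333 L/s.
Total PEEP = 9 cmH2O (set 8 + intrinsic 1); this is the baseline alveolar pressure.
Equation of motion (constant flow): PIP = Vt/C + R·V̇ + PEEP.
R·V̇ = PIP − Vt/C − PEEP = 28.4 − 460/37.1 − 9 = 28.4 − 12.399 − 9 = 7.001 cmH2O.
R = 7.001 / 0.7333 = 9.547 cmH2O·s/L.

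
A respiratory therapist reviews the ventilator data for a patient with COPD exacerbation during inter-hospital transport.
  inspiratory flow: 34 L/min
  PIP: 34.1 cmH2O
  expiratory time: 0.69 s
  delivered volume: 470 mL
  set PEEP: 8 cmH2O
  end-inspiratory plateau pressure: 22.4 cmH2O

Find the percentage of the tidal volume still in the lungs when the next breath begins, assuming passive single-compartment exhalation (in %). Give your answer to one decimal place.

Flow: 34 L/min ÷ 60 = 0.5667 L/s.
R = (PIP − Pplat)/V̇ = (34.1 − 22.4) / 0.5667 = 11.7/0.5667 = 20.646 cmH2O·s/L.
C = Vt/(Pplat − PEEP) = 470.0 / (22.4 − 8) = 470.0/14.4 = 32.639 mL/cmH2O.
τ = R × C = 20.646 × 0.03264 L/cmH2O = 0.6739 s.
Fraction remaining at end-expiration = e^(−Te/τ) = e^(−0.69/0.6739) = 0.3592 → 35.92%.

35.9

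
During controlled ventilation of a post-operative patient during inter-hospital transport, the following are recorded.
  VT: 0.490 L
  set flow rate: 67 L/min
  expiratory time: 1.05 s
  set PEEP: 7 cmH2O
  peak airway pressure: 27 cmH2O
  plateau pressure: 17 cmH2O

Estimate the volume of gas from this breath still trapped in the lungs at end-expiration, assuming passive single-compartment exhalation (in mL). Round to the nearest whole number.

Flow: 67 L/min ÷ 60 = 1.1167 L/s.
R = (PIP − Pplat)/V̇ = (27 − 17) / 1.1167 = 10.0/1.1167 = 8.955 cmH2O·s/L.
C = Vt/(Pplat − PEEP) = 490.0 / (17 − 7) = 490.0/10.0 = 49.0 mL/cmH2O.
τ = R × C = 8.955 × 0.049 L/cmH2O = 0.4388 s.
Fraction remaining = e^(−Te/τ) = e^(−1.05/0.4388) = 0.09137.
Trapped volume = 490.0 × 0.09137 = 44.771 mL.

45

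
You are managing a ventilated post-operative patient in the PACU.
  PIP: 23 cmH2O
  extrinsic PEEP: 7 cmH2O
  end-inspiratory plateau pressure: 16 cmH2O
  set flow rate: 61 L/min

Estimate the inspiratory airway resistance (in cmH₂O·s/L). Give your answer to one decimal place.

Flow: 61 L/min ÷ 60 = 1.0167 L/s.
Raw = (PIP − Pplat) / flow = (23 − 16) / 1.0167 = 7.0 / 1.0167 = 6.885 cmH2O·s/L.

6.9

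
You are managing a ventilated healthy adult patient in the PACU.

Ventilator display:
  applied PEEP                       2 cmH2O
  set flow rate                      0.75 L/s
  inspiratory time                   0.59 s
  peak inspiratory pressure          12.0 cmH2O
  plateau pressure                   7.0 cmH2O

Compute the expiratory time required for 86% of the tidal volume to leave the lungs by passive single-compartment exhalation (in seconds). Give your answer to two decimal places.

1.16

Vt = flow × Ti = 0.75 L/s × 0.59 s × 1000 mL/L = 442.5 mL.
R = (PIP − Pplat)/V̇ = (12.0 − 7.0) / 0.75 = 5.0/0.75 = 6.667 cmH2O·s/L.
C = Vt/(Pplat − PEEP) = 442.5 / (7.0 − 2) = 442.5/5.0 = 88.5 mL/cmH2O.
τ = R × C = 6.667 × 0.0885 L/cmH2O = 0.59 s.
t = −τ·ln(1 − 0.86) = −0.59·ln(0.14) = 1.16 s.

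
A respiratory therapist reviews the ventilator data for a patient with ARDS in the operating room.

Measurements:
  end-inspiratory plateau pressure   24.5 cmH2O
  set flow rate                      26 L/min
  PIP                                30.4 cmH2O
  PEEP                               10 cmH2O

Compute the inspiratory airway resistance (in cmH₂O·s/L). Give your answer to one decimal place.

Flow: 26 L/min ÷ 60 = 0.4333 L/s.
Raw = (PIP − Pplat) / flow = (30.4 − 24.5) / 0.4333 = 5.9 / 0.4333 = 13.616 cmH2O·s/L.

13.6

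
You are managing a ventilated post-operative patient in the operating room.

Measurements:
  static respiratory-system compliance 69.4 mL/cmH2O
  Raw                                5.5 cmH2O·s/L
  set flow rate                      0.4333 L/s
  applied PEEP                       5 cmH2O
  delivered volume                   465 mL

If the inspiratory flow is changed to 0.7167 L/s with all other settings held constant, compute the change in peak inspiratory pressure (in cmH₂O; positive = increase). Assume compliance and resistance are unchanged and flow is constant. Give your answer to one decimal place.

PIP = Vt/C + R·V̇ + PEEP (constant-flow equation of motion).
Only the resistive term changes: ΔPIP = R × ΔV̇ = 5.5 × (0.7167 − 0.4333) = 5.5 × 0.2834 = 1.559 cmH2O.

1.6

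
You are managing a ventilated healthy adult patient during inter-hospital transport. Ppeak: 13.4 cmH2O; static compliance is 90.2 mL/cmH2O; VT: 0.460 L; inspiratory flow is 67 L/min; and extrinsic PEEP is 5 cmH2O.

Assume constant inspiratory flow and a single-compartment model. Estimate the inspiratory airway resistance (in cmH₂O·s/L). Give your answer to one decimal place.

Flow: 67 L/min ÷ 60 = 1.1167 L/s.
Equation of motion (constant flow): PIP = Vt/C + R·V̇ + PEEP.
R·V̇ = PIP − Vt/C − PEEP = 13.4 − 460/90.2 − 5 = 13.4 − 5.1 − 5 = 3.3 cmH2O.
R = 3.3 / 1.1167 = 2.955 cmH2O·s/L.

3.0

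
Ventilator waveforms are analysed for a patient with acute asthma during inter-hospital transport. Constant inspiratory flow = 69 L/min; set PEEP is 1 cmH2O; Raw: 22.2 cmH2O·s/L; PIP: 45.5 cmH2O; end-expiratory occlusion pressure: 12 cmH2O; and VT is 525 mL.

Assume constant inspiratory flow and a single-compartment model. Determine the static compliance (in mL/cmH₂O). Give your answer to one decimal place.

65.9

Flow: 69 L/min ÷ 60 = 1.15 L/s.
Total PEEP = 12 cmH2O (set 1 + intrinsic 11); this is the baseline alveolar pressure.
Equation of motion (constant flow): PIP = Vt/C + R·V̇ + PEEP.
Vt/C = PIP − R·V̇ − PEEP = 45.5 − 22.2×1.15 − 12 = 45.5 − 25.53 − 12 = 7.97 cmH2O.
C = Vt / 7.97 = 525 / 7.97 = 65.872 mL/cmH2O.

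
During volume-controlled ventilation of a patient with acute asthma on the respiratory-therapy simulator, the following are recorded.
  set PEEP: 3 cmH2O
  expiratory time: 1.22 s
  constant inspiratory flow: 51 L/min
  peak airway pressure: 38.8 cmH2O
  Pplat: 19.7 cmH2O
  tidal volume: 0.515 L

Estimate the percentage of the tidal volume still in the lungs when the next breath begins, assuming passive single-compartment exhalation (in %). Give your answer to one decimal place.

17.2

Flow: 51 L/min ÷ 60 = 0.85 L/s.
R = (PIP − Pplat)/V̇ = (38.8 − 19.7) / 0.85 = 19.1/0.85 = 22.471 cmH2O·s/L.
C = Vt/(Pplat − PEEP) = 515.0 / (19.7 − 3) = 515.0/16.7 = 30.838 mL/cmH2O.
τ = R × C = 22.471 × 0.03084 L/cmH2O = 0.693 s.
Fraction remaining at end-expiration = e^(−Te/τ) = e^(−1.22/0.693) = 0.172 → 17.2%.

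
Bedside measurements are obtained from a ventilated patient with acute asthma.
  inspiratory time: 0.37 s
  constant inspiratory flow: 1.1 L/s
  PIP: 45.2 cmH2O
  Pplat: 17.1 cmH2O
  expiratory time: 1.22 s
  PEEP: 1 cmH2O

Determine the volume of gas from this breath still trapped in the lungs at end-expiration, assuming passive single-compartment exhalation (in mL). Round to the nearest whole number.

62

Vt = flow × Ti = 1.1 L/s × 0.37 s × 1000 mL/L = 407.0 mL.
R = (PIP − Pplat)/V̇ = (45.2 − 17.1) / 1.1 = 28.1/1.1 = 25.545 cmH2O·s/L.
C = Vt/(Pplat − PEEP) = 407.0 / (17.1 − 1) = 407.0/16.1 = 25.28 mL/cmH2O.
τ = R × C = 25.545 × 0.02528 L/cmH2O = 0.6458 s.
Fraction remaining = e^(−Te/τ) = e^(−1.22/0.6458) = 0.1512.
Trapped volume = 407.0 × 0.1512 = 61.538 mL.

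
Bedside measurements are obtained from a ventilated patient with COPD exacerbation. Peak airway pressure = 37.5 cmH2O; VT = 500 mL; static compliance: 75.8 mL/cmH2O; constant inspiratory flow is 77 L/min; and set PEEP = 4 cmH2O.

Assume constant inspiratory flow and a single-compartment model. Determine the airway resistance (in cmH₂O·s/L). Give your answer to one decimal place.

21.0

Flow: 77 L/min ÷ 60 = 1.2833 L/s.
Equation of motion (constant flow): PIP = Vt/C + R·V̇ + PEEP.
R·V̇ = PIP − Vt/C − PEEP = 37.5 − 500/75.8 − 4 = 37.5 − 6.596 − 4 = 26.904 cmH2O.
R = 26.904 / 1.2833 = 20.965 cmH2O·s/L.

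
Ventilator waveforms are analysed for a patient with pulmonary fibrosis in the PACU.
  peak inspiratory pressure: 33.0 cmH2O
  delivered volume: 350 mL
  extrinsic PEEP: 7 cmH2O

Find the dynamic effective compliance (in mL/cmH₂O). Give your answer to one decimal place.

Dynamic compliance = Vt / (PIP − PEEP) = 350 / (33.0 − 7) = 350 / 26.0 = 13.462 mL/cmH2O.

13.5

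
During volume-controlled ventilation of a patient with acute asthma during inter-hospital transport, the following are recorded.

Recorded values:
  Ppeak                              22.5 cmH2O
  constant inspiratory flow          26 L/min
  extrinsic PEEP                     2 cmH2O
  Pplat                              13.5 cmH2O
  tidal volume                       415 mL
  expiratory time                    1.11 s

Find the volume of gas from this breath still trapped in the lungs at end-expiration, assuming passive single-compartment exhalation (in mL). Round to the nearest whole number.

Flow: 26 L/min ÷ 60 = 0.4333 L/s.
R = (PIP − Pplat)/V̇ = (22.5 − 13.5) / 0.4333 = 9.0/0.4333 = 20.771 cmH2O·s/L.
C = Vt/(Pplat − PEEP) = 415.0 / (13.5 − 2) = 415.0/11.5 = 36.087 mL/cmH2O.
τ = R × C = 20.771 × 0.03609 L/cmH2O = 0.7496 s.
Fraction remaining = e^(−Te/τ) = e^(−1.11/0.7496) = 0.2275.
Trapped volume = 415.0 × 0.2275 = 94.413 mL.

94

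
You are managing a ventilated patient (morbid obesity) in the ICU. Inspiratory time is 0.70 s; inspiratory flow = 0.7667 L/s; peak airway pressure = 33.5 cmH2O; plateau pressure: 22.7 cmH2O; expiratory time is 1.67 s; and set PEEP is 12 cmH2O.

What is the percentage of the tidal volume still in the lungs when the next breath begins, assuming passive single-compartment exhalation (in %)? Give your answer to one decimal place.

Vt = flow × Ti = 0.7667 L/s × 0.70 s × 1000 mL/L = 536.69 mL.
R = (PIP − Pplat)/V̇ = (33.5 − 22.7) / 0.7667 = 10.8/0.7667 = 14.086 cmH2O·s/L.
C = Vt/(Pplat − PEEP) = 536.69 / (22.7 − 12) = 536.69/10.7 = 50.158 mL/cmH2O.
τ = R × C = 14.086 × 0.05016 L/cmH2O = 0.7066 s.
Fraction remaining at end-expiration = e^(−Te/τ) = e^(−1.67/0.7066) = 0.0941 → 9.41%.

9.4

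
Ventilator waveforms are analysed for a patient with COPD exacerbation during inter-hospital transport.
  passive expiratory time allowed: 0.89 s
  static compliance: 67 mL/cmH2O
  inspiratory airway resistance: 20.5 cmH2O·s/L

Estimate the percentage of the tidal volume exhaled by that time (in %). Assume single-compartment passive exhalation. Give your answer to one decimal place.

47.7

τ = R × C = 20.5 × 67 mL/cmH2O = 20.5 × 0.067 L/cmH2O = 1.374 s.
Passive exhalation: V(t)/V₀ = e^(−t/τ) = e^(−0.89/1.374) = 0.5232.
Fraction exhaled = 1 − 0.5232 = 0.4768 → 47.68%.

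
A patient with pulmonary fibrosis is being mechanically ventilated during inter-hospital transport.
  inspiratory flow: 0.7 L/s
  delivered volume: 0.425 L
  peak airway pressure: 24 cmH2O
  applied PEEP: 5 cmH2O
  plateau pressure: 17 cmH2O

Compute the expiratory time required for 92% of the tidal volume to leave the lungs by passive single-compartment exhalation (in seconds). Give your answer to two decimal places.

0.89

R = (PIP − Pplat)/V̇ = (24 − 17) / 0.7 = 7.0/0.7 = 10.0 cmH2O·s/L.
C = Vt/(Pplat − PEEP) = 425.0 / (17 − 5) = 425.0/12.0 = 35.417 mL/cmH2O.
τ = R × C = 10.0 × 0.03542 L/cmH2O = 0.3542 s.
t = −τ·ln(1 − 0.92) = −0.3542·ln(0.08) = 0.8946 s.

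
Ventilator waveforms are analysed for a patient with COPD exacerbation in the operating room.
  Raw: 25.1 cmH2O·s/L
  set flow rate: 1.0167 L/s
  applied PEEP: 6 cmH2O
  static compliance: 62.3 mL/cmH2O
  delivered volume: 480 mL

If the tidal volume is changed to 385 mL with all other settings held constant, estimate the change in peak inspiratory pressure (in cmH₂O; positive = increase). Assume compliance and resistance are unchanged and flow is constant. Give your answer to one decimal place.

-1.5

PIP = Vt/C + R·V̇ + PEEP (constant-flow equation of motion).
Only the elastic term changes: ΔPIP = ΔVt / C = (385 − 480) / 62.3 = -1.525 cmH2O.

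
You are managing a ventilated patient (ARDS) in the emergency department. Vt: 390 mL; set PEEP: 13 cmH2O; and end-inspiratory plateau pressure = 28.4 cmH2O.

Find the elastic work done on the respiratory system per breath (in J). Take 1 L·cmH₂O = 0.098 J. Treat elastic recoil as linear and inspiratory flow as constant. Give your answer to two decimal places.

0.29

Elastic work ≈ ½ × (Pplat − PEEP) × Vt = 0.5 × (28.4 − 13) × 0.390 L = 0.5 × 15.4 × 0.390 = 3.003 L·cmH2O.
× 0.098 J/(L·cmH2O) → 0.2943 J.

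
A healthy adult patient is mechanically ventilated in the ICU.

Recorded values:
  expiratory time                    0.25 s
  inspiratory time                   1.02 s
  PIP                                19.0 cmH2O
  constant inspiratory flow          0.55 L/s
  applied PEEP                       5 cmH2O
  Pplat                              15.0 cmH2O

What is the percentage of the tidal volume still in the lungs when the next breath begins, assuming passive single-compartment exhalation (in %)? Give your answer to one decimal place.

Vt = flow × Ti = 0.55 L/s × 1.02 s × 1000 mL/L = 561.0 mL.
R = (PIP − Pplat)/V̇ = (19.0 − 15.0) / 0.55 = 4.0/0.55 = 7.273 cmH2O·s/L.
C = Vt/(Pplat − PEEP) = 561.0 / (15.0 − 5) = 561.0/10.0 = 56.1 mL/cmH2O.
τ = R × C = 7.273 × 0.0561 L/cmH2O = 0.408 s.
Fraction remaining at end-expiration = e^(−Te/τ) = e^(−0.25/0.408) = 0.5419 → 54.19%.

54.2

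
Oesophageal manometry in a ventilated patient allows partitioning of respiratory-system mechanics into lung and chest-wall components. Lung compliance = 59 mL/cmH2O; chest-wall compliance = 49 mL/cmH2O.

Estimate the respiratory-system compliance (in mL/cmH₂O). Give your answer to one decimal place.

Lung and chest wall are elastances in series: 1/Crs = 1/CL + 1/Ccw.
1/Crs = 1/59 + 1/49 = 0.03736.
Crs = 26.767 mL/cmH2O.

26.8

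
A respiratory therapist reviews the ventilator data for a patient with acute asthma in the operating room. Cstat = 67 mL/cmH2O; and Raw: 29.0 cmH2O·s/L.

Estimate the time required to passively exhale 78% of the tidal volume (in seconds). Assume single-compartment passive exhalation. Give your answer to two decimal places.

τ = R × C = 29.0 × 67 mL/cmH2O = 29.0 × 0.067 L/cmH2O = 1.943 s.
Exhaled fraction f = 1 − e^(−t/τ) → t = −τ·ln(1 − f) = −1.943·ln(0.22) = 2.942 s.

2.94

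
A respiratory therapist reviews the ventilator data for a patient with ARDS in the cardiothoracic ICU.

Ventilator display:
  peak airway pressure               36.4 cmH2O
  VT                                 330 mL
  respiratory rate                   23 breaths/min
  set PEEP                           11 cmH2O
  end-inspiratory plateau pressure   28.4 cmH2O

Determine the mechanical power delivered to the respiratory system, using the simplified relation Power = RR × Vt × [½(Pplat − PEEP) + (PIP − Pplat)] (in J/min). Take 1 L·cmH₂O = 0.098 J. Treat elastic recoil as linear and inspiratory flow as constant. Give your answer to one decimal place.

12.4

Per-breath work = Vt × [½(Pplat−PEEP) + (PIP−Pplat)] = 0.330 × [0.5×17.4 + 8.0] = 0.330 × 16.7 = 5.511 L·cmH2O.
Power = 23 × 5.511 = 126.75 L·cmH2O/min.
× 0.098 J/(L·cmH2O) → 12.422 J/min.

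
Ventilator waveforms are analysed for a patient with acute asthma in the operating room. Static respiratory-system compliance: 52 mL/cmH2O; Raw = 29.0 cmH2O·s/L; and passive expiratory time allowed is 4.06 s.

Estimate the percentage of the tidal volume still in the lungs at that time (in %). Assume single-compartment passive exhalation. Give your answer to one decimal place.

6.8

τ = R × C = 29.0 × 52 mL/cmH2O = 29.0 × 0.052 L/cmH2O = 1.508 s.
Passive exhalation: V(t)/V₀ = e^(−t/τ) = e^(−4.06/1.508) = 0.06772.
Fraction remaining = 0.06772 → 6.772%.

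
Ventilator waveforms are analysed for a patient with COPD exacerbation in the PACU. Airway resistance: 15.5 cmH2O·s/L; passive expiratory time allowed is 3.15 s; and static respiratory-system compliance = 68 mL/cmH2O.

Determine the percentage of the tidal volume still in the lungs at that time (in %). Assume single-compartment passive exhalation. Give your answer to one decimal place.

5.0

τ = R × C = 15.5 × 68 mL/cmH2O = 15.5 × 0.068 L/cmH2O = 1.054 s.
Passive exhalation: V(t)/V₀ = e^(−t/τ) = e^(−3.15/1.054) = 0.05036.
Fraction remaining = 0.05036 → 5.036%.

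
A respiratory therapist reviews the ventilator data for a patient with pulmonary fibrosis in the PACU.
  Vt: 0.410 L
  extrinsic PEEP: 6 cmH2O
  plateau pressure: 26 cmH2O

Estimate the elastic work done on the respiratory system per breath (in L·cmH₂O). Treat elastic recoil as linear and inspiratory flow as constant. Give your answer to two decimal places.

Elastic work ≈ ½ × (Pplat − PEEP) × Vt = 0.5 × (26 − 6) × 0.410 L = 0.5 × 20.0 × 0.410 = 4.1 L·cmH2O.

4.10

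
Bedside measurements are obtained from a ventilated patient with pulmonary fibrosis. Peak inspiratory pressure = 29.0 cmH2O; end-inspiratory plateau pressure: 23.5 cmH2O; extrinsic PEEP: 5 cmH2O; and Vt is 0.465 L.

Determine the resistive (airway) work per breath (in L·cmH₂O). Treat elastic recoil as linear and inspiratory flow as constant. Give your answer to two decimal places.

With constant inspiratory flow the resistive pressure is constant at PIP − Pplat = 29.0 − 23.5 = 5.5 cmH2O, so resistive work = 5.5 × 0.465 = 2.558 L·cmH2O.

2.56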